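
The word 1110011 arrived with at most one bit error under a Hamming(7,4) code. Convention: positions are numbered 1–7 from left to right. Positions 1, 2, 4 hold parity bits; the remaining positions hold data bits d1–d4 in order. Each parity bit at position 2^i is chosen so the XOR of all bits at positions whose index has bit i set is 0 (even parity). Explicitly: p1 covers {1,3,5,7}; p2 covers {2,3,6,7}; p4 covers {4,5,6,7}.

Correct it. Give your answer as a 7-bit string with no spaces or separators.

0110011

s1 (pos 1,3,5,7): 1⊕1⊕0⊕1 = 1
s2 (pos 2,3,6,7): 1⊕1⊕1⊕1 = 0
s4 (pos 4,5,6,7): 0⊕0⊕1⊕1 = 0
Syndrome s4…s1 = 001 → error at position 1.
Flip position 1: 1110011 → 0110011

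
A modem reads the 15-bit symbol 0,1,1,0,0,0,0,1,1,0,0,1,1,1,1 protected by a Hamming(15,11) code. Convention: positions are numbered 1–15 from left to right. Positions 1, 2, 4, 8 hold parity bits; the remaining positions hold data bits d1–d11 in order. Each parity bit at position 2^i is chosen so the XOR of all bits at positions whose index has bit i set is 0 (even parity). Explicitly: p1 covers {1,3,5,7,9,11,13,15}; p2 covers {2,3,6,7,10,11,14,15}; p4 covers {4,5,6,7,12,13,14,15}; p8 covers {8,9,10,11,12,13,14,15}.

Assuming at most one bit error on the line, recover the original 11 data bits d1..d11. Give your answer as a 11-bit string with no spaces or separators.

s1 (pos 1,3,5,7,9,11,13,15): 0⊕1⊕0⊕0⊕1⊕0⊕1⊕1 = 0
s2 (pos 2,3,6,7,10,11,14,15): 1⊕1⊕0⊕0⊕0⊕0⊕1⊕1 = 0
s4 (pos 4,5,6,7,12,13,14,15): 0⊕0⊕0⊕0⊕1⊕1⊕1⊕1 = 0
s8 (pos 8,9,10,11,12,13,14,15): 1⊕1⊕0⊕0⊕1⊕1⊕1⊕1 = 0
Syndrome s8…s1 = 0000 → no error.
Read data bits from positions 3,5,6,7,9,10,11,12,13,14,15: 10001001111

10001001111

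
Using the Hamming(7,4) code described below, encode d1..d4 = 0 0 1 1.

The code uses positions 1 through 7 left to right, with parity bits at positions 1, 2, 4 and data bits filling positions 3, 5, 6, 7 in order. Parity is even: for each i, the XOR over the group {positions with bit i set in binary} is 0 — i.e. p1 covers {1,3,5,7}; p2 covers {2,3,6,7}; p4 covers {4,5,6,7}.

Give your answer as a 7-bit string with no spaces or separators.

1000011

Place data at non-parity positions: p1 p2 0 p4 0 1 1
p1 (pos 1,3,5,7): XOR of data positions = 0⊕0⊕1 = 1
p2 (pos 2,3,6,7): XOR of data positions = 0⊕1⊕1 = 0
p4 (pos 4,5,6,7): XOR of data positions = 0⊕1⊕1 = 0
Codeword: 1000011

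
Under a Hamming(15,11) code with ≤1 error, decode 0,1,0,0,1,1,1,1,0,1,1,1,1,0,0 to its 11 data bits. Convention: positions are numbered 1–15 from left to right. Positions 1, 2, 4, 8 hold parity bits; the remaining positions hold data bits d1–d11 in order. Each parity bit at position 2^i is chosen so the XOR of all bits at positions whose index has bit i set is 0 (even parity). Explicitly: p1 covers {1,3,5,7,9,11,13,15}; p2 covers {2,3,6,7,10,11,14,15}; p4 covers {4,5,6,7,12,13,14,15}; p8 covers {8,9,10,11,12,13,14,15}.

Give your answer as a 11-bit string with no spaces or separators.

s1 (pos 1,3,5,7,9,11,13,15): 0⊕0⊕1⊕1⊕0⊕1⊕1⊕0 = 0
s2 (pos 2,3,6,7,10,11,14,15): 1⊕0⊕1⊕1⊕1⊕1⊕0⊕0 = 1
s4 (pos 4,5,6,7,12,13,14,15): 0⊕1⊕1⊕1⊕1⊕1⊕0⊕0 = 1
s8 (pos 8,9,10,11,12,13,14,15): 1⊕0⊕1⊕1⊕1⊕1⊕0⊕0 = 1
Syndrome s8…s1 = 1110 → error at position 14.
Flip position 14: 010011110111100 → 010011110111110
Read data bits from positions 3,5,6,7,9,10,11,12,13,14,15: 01110111110

01110111110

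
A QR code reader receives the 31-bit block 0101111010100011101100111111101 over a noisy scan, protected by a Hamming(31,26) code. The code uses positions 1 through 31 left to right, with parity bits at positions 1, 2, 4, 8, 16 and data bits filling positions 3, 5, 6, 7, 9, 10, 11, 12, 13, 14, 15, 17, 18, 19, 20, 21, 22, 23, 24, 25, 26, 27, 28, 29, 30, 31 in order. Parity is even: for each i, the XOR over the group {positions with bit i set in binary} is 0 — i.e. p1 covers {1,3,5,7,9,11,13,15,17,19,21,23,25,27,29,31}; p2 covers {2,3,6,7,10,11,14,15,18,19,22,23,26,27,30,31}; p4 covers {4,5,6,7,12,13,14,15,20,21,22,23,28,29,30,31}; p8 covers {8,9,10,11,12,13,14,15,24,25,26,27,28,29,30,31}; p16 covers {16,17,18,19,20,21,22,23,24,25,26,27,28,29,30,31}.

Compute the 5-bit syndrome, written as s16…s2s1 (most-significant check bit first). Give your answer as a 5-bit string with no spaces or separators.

s1 (pos 1,3,5,7,9,11,13,15,17,19,21,23,25,27,29,31): 0⊕0⊕1⊕1⊕1⊕1⊕0⊕1⊕1⊕1⊕0⊕1⊕1⊕1⊕1⊕1 = 0
s2 (pos 2,3,6,7,10,11,14,15,18,19,22,23,26,27,30,31): 1⊕0⊕1⊕1⊕0⊕1⊕0⊕1⊕0⊕1⊕0⊕1⊕1⊕1⊕0⊕1 = 0
s4 (pos 4,5,6,7,12,13,14,15,20,21,22,23,28,29,30,31): 1⊕1⊕1⊕1⊕0⊕0⊕0⊕1⊕1⊕0⊕0⊕1⊕1⊕1⊕0⊕1 = 0
s8 (pos 8,9,10,11,12,13,14,15,24,25,26,27,28,29,30,31): 0⊕1⊕0⊕1⊕0⊕0⊕0⊕1⊕1⊕1⊕1⊕1⊕1⊕1⊕0⊕1 = 0
s16 (pos 16,17,18,19,20,21,22,23,24,25,26,27,28,29,30,31): 1⊕1⊕0⊕1⊕1⊕0⊕0⊕1⊕1⊕1⊕1⊕1⊕1⊕1⊕0⊕1 = 0
Syndrome s16…s1 = 00000 → no error.

00000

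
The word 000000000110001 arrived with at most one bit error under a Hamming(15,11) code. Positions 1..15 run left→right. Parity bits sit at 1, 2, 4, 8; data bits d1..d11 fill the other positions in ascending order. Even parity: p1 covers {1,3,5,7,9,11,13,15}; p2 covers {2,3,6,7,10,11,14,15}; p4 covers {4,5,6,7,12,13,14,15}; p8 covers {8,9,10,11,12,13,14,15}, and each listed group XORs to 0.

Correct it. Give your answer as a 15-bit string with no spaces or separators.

000000000110011

s1 (pos 1,3,5,7,9,11,13,15): 0⊕0⊕0⊕0⊕0⊕1⊕0⊕1 = 0
s2 (pos 2,3,6,7,10,11,14,15): 0⊕0⊕0⊕0⊕1⊕1⊕0⊕1 = 1
s4 (pos 4,5,6,7,12,13,14,15): 0⊕0⊕0⊕0⊕0⊕0⊕0⊕1 = 1
s8 (pos 8,9,10,11,12,13,14,15): 0⊕0⊕1⊕1⊕0⊕0⊕0⊕1 = 1
Syndrome s8…s1 = 1110 → error at position 14.
Flip position 14: 000000000110001 → 000000000110011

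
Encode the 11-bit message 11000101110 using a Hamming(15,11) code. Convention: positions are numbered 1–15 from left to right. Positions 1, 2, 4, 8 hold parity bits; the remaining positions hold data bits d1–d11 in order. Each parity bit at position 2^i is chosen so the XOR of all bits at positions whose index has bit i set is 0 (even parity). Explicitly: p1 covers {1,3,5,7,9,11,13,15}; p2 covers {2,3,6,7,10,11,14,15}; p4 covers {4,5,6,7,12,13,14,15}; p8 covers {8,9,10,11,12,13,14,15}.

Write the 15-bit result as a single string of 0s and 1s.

111010000101110

Place data at non-parity positions: p1 p2 1 p4 1 0 0 p8 0 1 0 1 1 1 0
p1 (pos 1,3,5,7,9,11,13,15): XOR of data positions = 1⊕1⊕0⊕0⊕0⊕1⊕0 = 1
p2 (pos 2,3,6,7,10,11,14,15): XOR of data positions = 1⊕0⊕0⊕1⊕0⊕1⊕0 = 1
p4 (pos 4,5,6,7,12,13,14,15): XOR of data positions = 1⊕0⊕0⊕1⊕1⊕1⊕0 = 0
p8 (pos 8,9,10,11,12,13,14,15): XOR of data positions = 0⊕1⊕0⊕1⊕1⊕1⊕0 = 0
Codeword: 111010000101110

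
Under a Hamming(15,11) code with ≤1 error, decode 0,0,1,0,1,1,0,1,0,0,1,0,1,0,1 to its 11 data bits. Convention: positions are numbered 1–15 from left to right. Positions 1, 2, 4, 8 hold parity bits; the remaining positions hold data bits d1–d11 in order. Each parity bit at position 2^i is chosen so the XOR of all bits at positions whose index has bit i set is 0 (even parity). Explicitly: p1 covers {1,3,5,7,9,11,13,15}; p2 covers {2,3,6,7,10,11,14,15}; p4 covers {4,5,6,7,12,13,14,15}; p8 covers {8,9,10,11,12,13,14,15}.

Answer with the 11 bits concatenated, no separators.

s1 (pos 1,3,5,7,9,11,13,15): 0⊕1⊕1⊕0⊕0⊕1⊕1⊕1 = 1
s2 (pos 2,3,6,7,10,11,14,15): 0⊕1⊕1⊕0⊕0⊕1⊕0⊕1 = 0
s4 (pos 4,5,6,7,12,13,14,15): 0⊕1⊕1⊕0⊕0⊕1⊕0⊕1 = 0
s8 (pos 8,9,10,11,12,13,14,15): 1⊕0⊕0⊕1⊕0⊕1⊕0⊕1 = 0
Syndrome s8…s1 = 0001 → error at position 1.
Flip position 1: 001011010010101 → 101011010010101
Read data bits from positions 3,5,6,7,9,10,11,12,13,14,15: 11100010101

11100010101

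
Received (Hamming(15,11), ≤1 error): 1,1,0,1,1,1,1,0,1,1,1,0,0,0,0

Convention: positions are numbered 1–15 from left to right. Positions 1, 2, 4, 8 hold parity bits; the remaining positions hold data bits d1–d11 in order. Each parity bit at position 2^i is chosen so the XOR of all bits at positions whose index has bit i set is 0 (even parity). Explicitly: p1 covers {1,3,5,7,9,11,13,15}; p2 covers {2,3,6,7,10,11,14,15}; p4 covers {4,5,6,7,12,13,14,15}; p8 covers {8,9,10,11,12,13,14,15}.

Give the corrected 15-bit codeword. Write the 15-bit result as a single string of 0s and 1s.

s1 (pos 1,3,5,7,9,11,13,15): 1⊕0⊕1⊕1⊕1⊕1⊕0⊕0 = 1
s2 (pos 2,3,6,7,10,11,14,15): 1⊕0⊕1⊕1⊕1⊕1⊕0⊕0 = 1
s4 (pos 4,5,6,7,12,13,14,15): 1⊕1⊕1⊕1⊕0⊕0⊕0⊕0 = 0
s8 (pos 8,9,10,11,12,13,14,15): 0⊕1⊕1⊕1⊕0⊕0⊕0⊕0 = 1
Syndrome s8…s1 = 1011 → error at position 11.
Flip position 11: 110111101110000 → 110111101100000

110111101100000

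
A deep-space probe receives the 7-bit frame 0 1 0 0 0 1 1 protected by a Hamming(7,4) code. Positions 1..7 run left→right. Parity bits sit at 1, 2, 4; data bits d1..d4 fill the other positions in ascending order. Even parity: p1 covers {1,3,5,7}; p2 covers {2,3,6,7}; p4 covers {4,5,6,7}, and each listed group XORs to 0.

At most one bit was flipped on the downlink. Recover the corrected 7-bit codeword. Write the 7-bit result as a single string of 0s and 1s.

s1 (pos 1,3,5,7): 0⊕0⊕0⊕1 = 1
s2 (pos 2,3,6,7): 1⊕0⊕1⊕1 = 1
s4 (pos 4,5,6,7): 0⊕0⊕1⊕1 = 0
Syndrome s4…s1 = 011 → error at position 3.
Flip position 3: 0100011 → 0110011

0110011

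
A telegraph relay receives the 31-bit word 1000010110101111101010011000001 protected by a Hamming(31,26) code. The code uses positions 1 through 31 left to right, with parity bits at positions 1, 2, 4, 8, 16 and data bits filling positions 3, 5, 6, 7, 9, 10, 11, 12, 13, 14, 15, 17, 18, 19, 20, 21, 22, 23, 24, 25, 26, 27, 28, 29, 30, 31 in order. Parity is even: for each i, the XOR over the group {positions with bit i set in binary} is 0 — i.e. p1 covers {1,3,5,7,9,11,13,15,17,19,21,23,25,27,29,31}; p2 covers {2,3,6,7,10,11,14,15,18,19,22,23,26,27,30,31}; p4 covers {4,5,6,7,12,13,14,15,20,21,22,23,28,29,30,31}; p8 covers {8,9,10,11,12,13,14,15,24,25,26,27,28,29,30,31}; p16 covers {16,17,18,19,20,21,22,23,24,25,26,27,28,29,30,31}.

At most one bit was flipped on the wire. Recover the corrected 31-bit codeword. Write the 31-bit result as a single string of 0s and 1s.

s1 (pos 1,3,5,7,9,11,13,15,17,19,21,23,25,27,29,31): 1⊕0⊕0⊕0⊕1⊕1⊕1⊕1⊕1⊕1⊕1⊕0⊕1⊕0⊕0⊕1 = 0
s2 (pos 2,3,6,7,10,11,14,15,18,19,22,23,26,27,30,31): 0⊕0⊕1⊕0⊕0⊕1⊕1⊕1⊕0⊕1⊕0⊕0⊕0⊕0⊕0⊕1 = 0
s4 (pos 4,5,6,7,12,13,14,15,20,21,22,23,28,29,30,31): 0⊕0⊕1⊕0⊕0⊕1⊕1⊕1⊕0⊕1⊕0⊕0⊕0⊕0⊕0⊕1 = 0
s8 (pos 8,9,10,11,12,13,14,15,24,25,26,27,28,29,30,31): 1⊕1⊕0⊕1⊕0⊕1⊕1⊕1⊕1⊕1⊕0⊕0⊕0⊕0⊕0⊕1 = 1
s16 (pos 16,17,18,19,20,21,22,23,24,25,26,27,28,29,30,31): 1⊕1⊕0⊕1⊕0⊕1⊕0⊕0⊕1⊕1⊕0⊕0⊕0⊕0⊕0⊕1 = 1
Syndrome s16…s1 = 11000 → error at position 24.
Flip position 24: 1000010110101111101010011000001 → 1000010110101111101010001000001

1000010110101111101010001000001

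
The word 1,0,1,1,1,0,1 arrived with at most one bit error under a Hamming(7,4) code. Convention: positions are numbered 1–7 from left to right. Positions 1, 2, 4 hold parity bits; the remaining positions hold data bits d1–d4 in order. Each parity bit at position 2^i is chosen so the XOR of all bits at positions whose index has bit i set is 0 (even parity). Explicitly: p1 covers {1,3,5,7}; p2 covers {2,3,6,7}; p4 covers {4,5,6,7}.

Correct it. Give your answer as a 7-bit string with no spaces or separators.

s1 (pos 1,3,5,7): 1⊕1⊕1⊕1 = 0
s2 (pos 2,3,6,7): 0⊕1⊕0⊕1 = 0
s4 (pos 4,5,6,7): 1⊕1⊕0⊕1 = 1
Syndrome s4…s1 = 100 → error at position 4.
Flip position 4: 1011101 → 1010101

1010101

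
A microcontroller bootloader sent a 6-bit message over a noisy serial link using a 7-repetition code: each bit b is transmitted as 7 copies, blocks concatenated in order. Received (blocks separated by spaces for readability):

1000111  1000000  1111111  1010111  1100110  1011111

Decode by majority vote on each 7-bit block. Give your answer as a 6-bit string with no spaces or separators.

101111

Block 1 (1000111): 4 ones → 1
Block 2 (1000000): 1 one → 0
Block 3 (1111111): 7 ones → 1
Block 4 (1010111): 5 ones → 1
Block 5 (1100110): 4 ones → 1
Block 6 (1011111): 6 ones → 1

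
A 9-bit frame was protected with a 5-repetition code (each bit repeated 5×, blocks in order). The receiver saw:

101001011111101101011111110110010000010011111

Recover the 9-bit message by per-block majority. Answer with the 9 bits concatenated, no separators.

011111001

Block 1 (10100): 2 ones → 0
Block 2 (10111): 4 ones → 1
Block 3 (11101): 4 ones → 1
Block 4 (10101): 3 ones → 1
Block 5 (11111): 5 ones → 1
Block 6 (10110): 3 ones → 1
Block 7 (01000): 1 one → 0
Block 8 (00100): 1 one → 0
Block 9 (11111): 5 ones → 1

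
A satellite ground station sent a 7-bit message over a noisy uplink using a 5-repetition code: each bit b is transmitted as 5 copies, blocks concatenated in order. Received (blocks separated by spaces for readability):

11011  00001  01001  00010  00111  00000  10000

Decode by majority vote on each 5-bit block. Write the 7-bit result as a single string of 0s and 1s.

1000100

Block 1 (11011): 4 ones → 1
Block 2 (00001): 1 one → 0
Block 3 (01001): 2 ones → 0
Block 4 (00010): 1 one → 0
Block 5 (00111): 3 ones → 1
Block 6 (00000): 0 ones → 0
Block 7 (10000): 1 one → 0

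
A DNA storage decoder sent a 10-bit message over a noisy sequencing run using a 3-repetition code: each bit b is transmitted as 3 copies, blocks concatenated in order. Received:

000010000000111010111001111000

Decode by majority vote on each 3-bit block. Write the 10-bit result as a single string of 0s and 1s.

Block 1 (000): 0 ones → 0
Block 2 (010): 1 one → 0
Block 3 (000): 0 ones → 0
Block 4 (000): 0 ones → 0
Block 5 (111): 3 ones → 1
Block 6 (010): 1 one → 0
Block 7 (111): 3 ones → 1
Block 8 (001): 1 one → 0
Block 9 (111): 3 ones → 1
Block 10 (000): 0 ones → 0

0000101010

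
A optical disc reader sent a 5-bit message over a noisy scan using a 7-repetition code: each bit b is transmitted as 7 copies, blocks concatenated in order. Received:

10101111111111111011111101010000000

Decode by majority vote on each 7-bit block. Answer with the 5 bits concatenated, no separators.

11110

Block 1 (1010111): 5 ones → 1
Block 2 (1111111): 7 ones → 1
Block 3 (1110111): 6 ones → 1
Block 4 (1110101): 5 ones → 1
Block 5 (0000000): 0 ones → 0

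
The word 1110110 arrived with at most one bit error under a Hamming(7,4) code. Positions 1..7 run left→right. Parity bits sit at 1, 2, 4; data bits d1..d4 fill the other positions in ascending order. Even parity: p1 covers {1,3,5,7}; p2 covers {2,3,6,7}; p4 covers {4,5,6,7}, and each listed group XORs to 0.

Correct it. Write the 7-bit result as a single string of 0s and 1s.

1100110

s1 (pos 1,3,5,7): 1⊕1⊕1⊕0 = 1
s2 (pos 2,3,6,7): 1⊕1⊕1⊕0 = 1
s4 (pos 4,5,6,7): 0⊕1⊕1⊕0 = 0
Syndrome s4…s1 = 011 → error at position 3.
Flip position 3: 1110110 → 1100110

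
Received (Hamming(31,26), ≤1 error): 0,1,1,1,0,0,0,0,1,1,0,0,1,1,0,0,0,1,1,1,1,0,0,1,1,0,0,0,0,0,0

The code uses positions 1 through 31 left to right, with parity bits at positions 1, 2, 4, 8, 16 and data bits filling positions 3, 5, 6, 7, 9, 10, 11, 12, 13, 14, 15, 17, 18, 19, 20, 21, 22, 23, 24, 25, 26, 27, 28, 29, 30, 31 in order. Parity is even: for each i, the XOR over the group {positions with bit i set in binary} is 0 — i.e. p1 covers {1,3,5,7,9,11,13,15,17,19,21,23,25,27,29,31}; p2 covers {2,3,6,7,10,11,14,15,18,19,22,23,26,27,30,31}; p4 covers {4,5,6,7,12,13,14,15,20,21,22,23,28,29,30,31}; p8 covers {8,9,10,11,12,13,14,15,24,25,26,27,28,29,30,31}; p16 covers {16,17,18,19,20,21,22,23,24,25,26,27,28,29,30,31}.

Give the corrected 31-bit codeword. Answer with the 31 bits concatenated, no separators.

s1 (pos 1,3,5,7,9,11,13,15,17,19,21,23,25,27,29,31): 0⊕1⊕0⊕0⊕1⊕0⊕1⊕0⊕0⊕1⊕1⊕0⊕1⊕0⊕0⊕0 = 0
s2 (pos 2,3,6,7,10,11,14,15,18,19,22,23,26,27,30,31): 1⊕1⊕0⊕0⊕1⊕0⊕1⊕0⊕1⊕1⊕0⊕0⊕0⊕0⊕0⊕0 = 0
s4 (pos 4,5,6,7,12,13,14,15,20,21,22,23,28,29,30,31): 1⊕0⊕0⊕0⊕0⊕1⊕1⊕0⊕1⊕1⊕0⊕0⊕0⊕0⊕0⊕0 = 1
s8 (pos 8,9,10,11,12,13,14,15,24,25,26,27,28,29,30,31): 0⊕1⊕1⊕0⊕0⊕1⊕1⊕0⊕1⊕1⊕0⊕0⊕0⊕0⊕0⊕0 = 0
s16 (pos 16,17,18,19,20,21,22,23,24,25,26,27,28,29,30,31): 0⊕0⊕1⊕1⊕1⊕1⊕0⊕0⊕1⊕1⊕0⊕0⊕0⊕0⊕0⊕0 = 0
Syndrome s16…s1 = 00100 → error at position 4.
Flip position 4: 0111000011001100011110011000000 → 0110000011001100011110011000000

0110000011001100011110011000000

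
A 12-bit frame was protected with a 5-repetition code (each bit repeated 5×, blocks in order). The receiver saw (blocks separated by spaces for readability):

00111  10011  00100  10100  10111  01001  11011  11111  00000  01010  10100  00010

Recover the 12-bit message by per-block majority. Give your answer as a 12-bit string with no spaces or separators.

Block 1 (00111): 3 ones → 1
Block 2 (10011): 3 ones → 1
Block 3 (00100): 1 one → 0
Block 4 (10100): 2 ones → 0
Block 5 (10111): 4 ones → 1
Block 6 (01001): 2 ones → 0
Block 7 (11011): 4 ones → 1
Block 8 (11111): 5 ones → 1
Block 9 (00000): 0 ones → 0
Block 10 (01010): 2 ones → 0
Block 11 (10100): 2 ones → 0
Block 12 (00010): 1 one → 0

110010110000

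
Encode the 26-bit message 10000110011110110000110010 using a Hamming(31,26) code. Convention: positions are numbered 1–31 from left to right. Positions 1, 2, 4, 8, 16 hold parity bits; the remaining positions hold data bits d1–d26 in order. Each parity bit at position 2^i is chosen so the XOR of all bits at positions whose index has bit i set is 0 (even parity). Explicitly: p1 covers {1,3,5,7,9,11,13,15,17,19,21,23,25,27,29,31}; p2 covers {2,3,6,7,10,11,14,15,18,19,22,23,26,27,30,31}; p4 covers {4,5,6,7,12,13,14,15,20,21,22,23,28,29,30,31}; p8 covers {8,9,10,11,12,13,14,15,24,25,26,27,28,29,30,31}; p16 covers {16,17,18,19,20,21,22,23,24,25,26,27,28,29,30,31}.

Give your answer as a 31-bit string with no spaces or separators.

Place data at non-parity positions: p1 p2 1 p4 0 0 0 p8 0 1 1 0 0 1 1 p16 1 1 0 1 1 0 0 0 0 1 1 0 0 1 0
p1 (pos 1,3,5,7,9,11,13,15,17,19,21,23,25,27,29,31): XOR of data positions = 1⊕0⊕0⊕0⊕1⊕0⊕1⊕1⊕0⊕1⊕0⊕0⊕1⊕0⊕0 = 0
p2 (pos 2,3,6,7,10,11,14,15,18,19,22,23,26,27,30,31): XOR of data positions = 1⊕0⊕0⊕1⊕1⊕1⊕1⊕1⊕0⊕0⊕0⊕1⊕1⊕1⊕0 = 1
p4 (pos 4,5,6,7,12,13,14,15,20,21,22,23,28,29,30,31): XOR of data positions = 0⊕0⊕0⊕0⊕0⊕1⊕1⊕1⊕1⊕0⊕0⊕0⊕0⊕1⊕0 = 1
p8 (pos 8,9,10,11,12,13,14,15,24,25,26,27,28,29,30,31): XOR of data positions = 0⊕1⊕1⊕0⊕0⊕1⊕1⊕0⊕0⊕1⊕1⊕0⊕0⊕1⊕0 = 1
p16 (pos 16,17,18,19,20,21,22,23,24,25,26,27,28,29,30,31): XOR of data positions = 1⊕1⊕0⊕1⊕1⊕0⊕0⊕0⊕0⊕1⊕1⊕0⊕0⊕1⊕0 = 1
Codeword: 0111000101100111110110000110010

0111000101100111110110000110010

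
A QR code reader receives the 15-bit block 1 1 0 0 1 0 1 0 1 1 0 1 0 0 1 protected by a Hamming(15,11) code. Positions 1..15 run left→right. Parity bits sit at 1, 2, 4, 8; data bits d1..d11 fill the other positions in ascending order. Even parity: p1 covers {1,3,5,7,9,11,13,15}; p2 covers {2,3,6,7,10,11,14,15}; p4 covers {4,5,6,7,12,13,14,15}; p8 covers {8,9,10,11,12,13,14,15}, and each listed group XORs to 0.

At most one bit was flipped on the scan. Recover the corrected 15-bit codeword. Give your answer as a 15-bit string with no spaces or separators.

010010101101001

s1 (pos 1,3,5,7,9,11,13,15): 1⊕0⊕1⊕1⊕1⊕0⊕0⊕1 = 1
s2 (pos 2,3,6,7,10,11,14,15): 1⊕0⊕0⊕1⊕1⊕0⊕0⊕1 = 0
s4 (pos 4,5,6,7,12,13,14,15): 0⊕1⊕0⊕1⊕1⊕0⊕0⊕1 = 0
s8 (pos 8,9,10,11,12,13,14,15): 0⊕1⊕1⊕0⊕1⊕0⊕0⊕1 = 0
Syndrome s8…s1 = 0001 → error at position 1.
Flip position 1: 110010101101001 → 010010101101001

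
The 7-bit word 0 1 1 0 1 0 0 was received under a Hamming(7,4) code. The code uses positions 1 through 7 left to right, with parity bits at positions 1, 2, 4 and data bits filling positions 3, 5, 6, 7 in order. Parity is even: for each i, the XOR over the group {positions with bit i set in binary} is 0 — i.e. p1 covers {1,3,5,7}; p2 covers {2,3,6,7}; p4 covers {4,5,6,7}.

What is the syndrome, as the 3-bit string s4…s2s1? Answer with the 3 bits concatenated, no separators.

100

s1 (pos 1,3,5,7): 0⊕1⊕1⊕0 = 0
s2 (pos 2,3,6,7): 1⊕1⊕0⊕0 = 0
s4 (pos 4,5,6,7): 0⊕1⊕0⊕0 = 1
Syndrome s4…s1 = 100 → error at position 4.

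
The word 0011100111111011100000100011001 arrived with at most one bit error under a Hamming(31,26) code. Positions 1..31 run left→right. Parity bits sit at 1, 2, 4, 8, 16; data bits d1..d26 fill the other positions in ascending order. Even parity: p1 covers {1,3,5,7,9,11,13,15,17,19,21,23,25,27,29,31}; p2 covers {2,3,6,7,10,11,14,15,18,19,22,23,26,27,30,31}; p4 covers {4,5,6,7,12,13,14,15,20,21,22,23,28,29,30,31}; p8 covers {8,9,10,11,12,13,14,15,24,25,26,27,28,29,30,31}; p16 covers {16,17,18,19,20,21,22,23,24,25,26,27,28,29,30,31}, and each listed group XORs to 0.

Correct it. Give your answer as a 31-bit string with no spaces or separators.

0111100111111011100000100011001

s1 (pos 1,3,5,7,9,11,13,15,17,19,21,23,25,27,29,31): 0⊕1⊕1⊕0⊕1⊕1⊕1⊕1⊕1⊕0⊕0⊕1⊕0⊕1⊕0⊕1 = 0
s2 (pos 2,3,6,7,10,11,14,15,18,19,22,23,26,27,30,31): 0⊕1⊕0⊕0⊕1⊕1⊕0⊕1⊕0⊕0⊕0⊕1⊕0⊕1⊕0⊕1 = 1
s4 (pos 4,5,6,7,12,13,14,15,20,21,22,23,28,29,30,31): 1⊕1⊕0⊕0⊕1⊕1⊕0⊕1⊕0⊕0⊕0⊕1⊕1⊕0⊕0⊕1 = 0
s8 (pos 8,9,10,11,12,13,14,15,24,25,26,27,28,29,30,31): 1⊕1⊕1⊕1⊕1⊕1⊕0⊕1⊕0⊕0⊕0⊕1⊕1⊕0⊕0⊕1 = 0
s16 (pos 16,17,18,19,20,21,22,23,24,25,26,27,28,29,30,31): 1⊕1⊕0⊕0⊕0⊕0⊕0⊕1⊕0⊕0⊕0⊕1⊕1⊕0⊕0⊕1 = 0
Syndrome s16…s1 = 00010 → error at position 2.
Flip position 2: 0011100111111011100000100011001 → 0111100111111011100000100011001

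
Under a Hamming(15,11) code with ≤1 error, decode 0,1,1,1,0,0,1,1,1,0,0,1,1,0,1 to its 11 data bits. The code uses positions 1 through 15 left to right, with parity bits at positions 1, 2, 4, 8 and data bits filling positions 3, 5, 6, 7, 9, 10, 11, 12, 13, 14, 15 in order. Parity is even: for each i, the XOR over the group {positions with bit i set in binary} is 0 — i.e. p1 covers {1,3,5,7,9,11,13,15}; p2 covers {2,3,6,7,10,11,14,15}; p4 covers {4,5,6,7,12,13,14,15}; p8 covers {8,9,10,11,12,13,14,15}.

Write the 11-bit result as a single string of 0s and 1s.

10011001001

s1 (pos 1,3,5,7,9,11,13,15): 0⊕1⊕0⊕1⊕1⊕0⊕1⊕1 = 1
s2 (pos 2,3,6,7,10,11,14,15): 1⊕1⊕0⊕1⊕0⊕0⊕0⊕1 = 0
s4 (pos 4,5,6,7,12,13,14,15): 1⊕0⊕0⊕1⊕1⊕1⊕0⊕1 = 1
s8 (pos 8,9,10,11,12,13,14,15): 1⊕1⊕0⊕0⊕1⊕1⊕0⊕1 = 1
Syndrome s8…s1 = 1101 → error at position 13.
Flip position 13: 011100111001101 → 011100111001001
Read data bits from positions 3,5,6,7,9,10,11,12,13,14,15: 10011001001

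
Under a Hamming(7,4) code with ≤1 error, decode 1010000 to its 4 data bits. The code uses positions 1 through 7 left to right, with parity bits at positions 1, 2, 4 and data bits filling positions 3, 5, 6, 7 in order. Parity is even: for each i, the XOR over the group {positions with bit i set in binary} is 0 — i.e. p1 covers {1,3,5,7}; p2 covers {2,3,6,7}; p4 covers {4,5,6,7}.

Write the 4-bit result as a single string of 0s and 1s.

s1 (pos 1,3,5,7): 1⊕1⊕0⊕0 = 0
s2 (pos 2,3,6,7): 0⊕1⊕0⊕0 = 1
s4 (pos 4,5,6,7): 0⊕0⊕0⊕0 = 0
Syndrome s4…s1 = 010 → error at position 2.
Flip position 2: 1010000 → 1110000
Read data bits from positions 3,5,6,7: 1000

1000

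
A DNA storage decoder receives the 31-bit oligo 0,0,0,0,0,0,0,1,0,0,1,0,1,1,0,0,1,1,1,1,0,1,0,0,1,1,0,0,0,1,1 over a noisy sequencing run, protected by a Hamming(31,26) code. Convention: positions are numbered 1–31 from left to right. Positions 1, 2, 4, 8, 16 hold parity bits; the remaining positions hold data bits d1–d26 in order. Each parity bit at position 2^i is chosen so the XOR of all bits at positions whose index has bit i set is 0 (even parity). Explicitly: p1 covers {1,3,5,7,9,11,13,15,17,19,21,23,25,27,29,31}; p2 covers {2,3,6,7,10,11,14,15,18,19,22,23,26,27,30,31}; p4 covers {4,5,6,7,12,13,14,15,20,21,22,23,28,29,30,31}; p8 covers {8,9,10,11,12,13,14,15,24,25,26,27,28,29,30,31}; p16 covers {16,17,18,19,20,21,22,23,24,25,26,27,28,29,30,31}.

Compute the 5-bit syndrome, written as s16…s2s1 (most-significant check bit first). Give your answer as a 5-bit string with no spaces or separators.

10000

s1 (pos 1,3,5,7,9,11,13,15,17,19,21,23,25,27,29,31): 0⊕0⊕0⊕0⊕0⊕1⊕1⊕0⊕1⊕1⊕0⊕0⊕1⊕0⊕0⊕1 = 0
s2 (pos 2,3,6,7,10,11,14,15,18,19,22,23,26,27,30,31): 0⊕0⊕0⊕0⊕0⊕1⊕1⊕0⊕1⊕1⊕1⊕0⊕1⊕0⊕1⊕1 = 0
s4 (pos 4,5,6,7,12,13,14,15,20,21,22,23,28,29,30,31): 0⊕0⊕0⊕0⊕0⊕1⊕1⊕0⊕1⊕0⊕1⊕0⊕0⊕0⊕1⊕1 = 0
s8 (pos 8,9,10,11,12,13,14,15,24,25,26,27,28,29,30,31): 1⊕0⊕0⊕1⊕0⊕1⊕1⊕0⊕0⊕1⊕1⊕0⊕0⊕0⊕1⊕1 = 0
s16 (pos 16,17,18,19,20,21,22,23,24,25,26,27,28,29,30,31): 0⊕1⊕1⊕1⊕1⊕0⊕1⊕0⊕0⊕1⊕1⊕0⊕0⊕0⊕1⊕1 = 1
Syndrome s16…s1 = 10000 → error at position 16.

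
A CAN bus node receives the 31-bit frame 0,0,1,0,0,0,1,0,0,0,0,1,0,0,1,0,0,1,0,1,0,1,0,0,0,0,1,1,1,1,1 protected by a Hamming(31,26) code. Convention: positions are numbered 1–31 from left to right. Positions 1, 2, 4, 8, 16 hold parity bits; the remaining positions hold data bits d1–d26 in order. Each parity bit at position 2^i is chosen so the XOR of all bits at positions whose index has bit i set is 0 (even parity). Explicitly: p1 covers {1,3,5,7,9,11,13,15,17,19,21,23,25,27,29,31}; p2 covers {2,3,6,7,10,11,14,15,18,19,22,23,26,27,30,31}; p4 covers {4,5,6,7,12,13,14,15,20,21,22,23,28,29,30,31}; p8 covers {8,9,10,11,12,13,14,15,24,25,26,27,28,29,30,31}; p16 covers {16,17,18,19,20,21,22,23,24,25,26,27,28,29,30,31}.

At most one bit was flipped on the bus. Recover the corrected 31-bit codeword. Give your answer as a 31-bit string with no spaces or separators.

0010001000000010010101000011111

s1 (pos 1,3,5,7,9,11,13,15,17,19,21,23,25,27,29,31): 0⊕1⊕0⊕1⊕0⊕0⊕0⊕1⊕0⊕0⊕0⊕0⊕0⊕1⊕1⊕1 = 0
s2 (pos 2,3,6,7,10,11,14,15,18,19,22,23,26,27,30,31): 0⊕1⊕0⊕1⊕0⊕0⊕0⊕1⊕1⊕0⊕1⊕0⊕0⊕1⊕1⊕1 = 0
s4 (pos 4,5,6,7,12,13,14,15,20,21,22,23,28,29,30,31): 0⊕0⊕0⊕1⊕1⊕0⊕0⊕1⊕1⊕0⊕1⊕0⊕1⊕1⊕1⊕1 = 1
s8 (pos 8,9,10,11,12,13,14,15,24,25,26,27,28,29,30,31): 0⊕0⊕0⊕0⊕1⊕0⊕0⊕1⊕0⊕0⊕0⊕1⊕1⊕1⊕1⊕1 = 1
s16 (pos 16,17,18,19,20,21,22,23,24,25,26,27,28,29,30,31): 0⊕0⊕1⊕0⊕1⊕0⊕1⊕0⊕0⊕0⊕0⊕1⊕1⊕1⊕1⊕1 = 0
Syndrome s16…s1 = 01100 → error at position 12.
Flip position 12: 0010001000010010010101000011111 → 0010001000000010010101000011111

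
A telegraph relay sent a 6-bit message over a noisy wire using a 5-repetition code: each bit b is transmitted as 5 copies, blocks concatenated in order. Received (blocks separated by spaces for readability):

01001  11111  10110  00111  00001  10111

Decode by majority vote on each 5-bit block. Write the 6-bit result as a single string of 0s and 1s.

Block 1 (01001): 2 ones → 0
Block 2 (11111): 5 ones → 1
Block 3 (10110): 3 ones → 1
Block 4 (00111): 3 ones → 1
Block 5 (00001): 1 one → 0
Block 6 (10111): 4 ones → 1

011101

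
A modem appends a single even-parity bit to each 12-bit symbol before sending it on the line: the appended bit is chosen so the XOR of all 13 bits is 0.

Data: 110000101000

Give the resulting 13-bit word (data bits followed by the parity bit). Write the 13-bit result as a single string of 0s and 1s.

XOR of the 12 data bits: 1⊕1⊕0⊕0⊕0⊕0⊕1⊕0⊕1⊕0⊕0⊕0 = 0
Parity bit = 0 (so all 13 bits XOR to 0).

1100001010000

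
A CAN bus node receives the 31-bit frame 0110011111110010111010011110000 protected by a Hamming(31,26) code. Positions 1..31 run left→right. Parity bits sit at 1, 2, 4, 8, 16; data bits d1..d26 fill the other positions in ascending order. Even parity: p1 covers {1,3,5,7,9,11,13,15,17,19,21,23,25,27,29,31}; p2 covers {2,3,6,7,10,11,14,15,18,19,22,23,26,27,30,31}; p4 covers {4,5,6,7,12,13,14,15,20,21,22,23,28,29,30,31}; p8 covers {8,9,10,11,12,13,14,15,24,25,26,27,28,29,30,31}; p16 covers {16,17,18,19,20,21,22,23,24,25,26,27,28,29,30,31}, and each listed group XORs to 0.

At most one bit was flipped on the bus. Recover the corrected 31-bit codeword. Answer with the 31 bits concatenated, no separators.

s1 (pos 1,3,5,7,9,11,13,15,17,19,21,23,25,27,29,31): 0⊕1⊕0⊕1⊕1⊕1⊕0⊕1⊕1⊕1⊕1⊕0⊕1⊕1⊕0⊕0 = 0
s2 (pos 2,3,6,7,10,11,14,15,18,19,22,23,26,27,30,31): 1⊕1⊕1⊕1⊕1⊕1⊕0⊕1⊕1⊕1⊕0⊕0⊕1⊕1⊕0⊕0 = 1
s4 (pos 4,5,6,7,12,13,14,15,20,21,22,23,28,29,30,31): 0⊕0⊕1⊕1⊕1⊕0⊕0⊕1⊕0⊕1⊕0⊕0⊕0⊕0⊕0⊕0 = 1
s8 (pos 8,9,10,11,12,13,14,15,24,25,26,27,28,29,30,31): 1⊕1⊕1⊕1⊕1⊕0⊕0⊕1⊕1⊕1⊕1⊕1⊕0⊕0⊕0⊕0 = 0
s16 (pos 16,17,18,19,20,21,22,23,24,25,26,27,28,29,30,31): 0⊕1⊕1⊕1⊕0⊕1⊕0⊕0⊕1⊕1⊕1⊕1⊕0⊕0⊕0⊕0 = 0
Syndrome s16…s1 = 00110 → error at position 6.
Flip position 6: 0110011111110010111010011110000 → 0110001111110010111010011110000

0110001111110010111010011110000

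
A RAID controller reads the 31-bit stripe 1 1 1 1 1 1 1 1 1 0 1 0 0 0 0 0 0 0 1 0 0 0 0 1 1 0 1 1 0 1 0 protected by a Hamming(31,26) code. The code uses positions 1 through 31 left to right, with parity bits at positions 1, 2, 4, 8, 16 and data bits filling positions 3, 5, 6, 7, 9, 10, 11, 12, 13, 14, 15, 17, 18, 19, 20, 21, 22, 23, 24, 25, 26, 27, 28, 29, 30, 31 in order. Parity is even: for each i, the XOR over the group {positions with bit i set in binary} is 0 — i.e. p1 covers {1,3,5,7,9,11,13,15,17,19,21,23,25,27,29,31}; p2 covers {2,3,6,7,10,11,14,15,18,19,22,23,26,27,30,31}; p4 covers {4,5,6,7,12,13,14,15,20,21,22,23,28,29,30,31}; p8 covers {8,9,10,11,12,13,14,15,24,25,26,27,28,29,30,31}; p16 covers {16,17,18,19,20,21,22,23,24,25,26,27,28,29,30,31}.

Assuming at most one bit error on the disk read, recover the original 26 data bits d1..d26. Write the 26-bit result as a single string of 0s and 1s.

11111010000001000011011010

s1 (pos 1,3,5,7,9,11,13,15,17,19,21,23,25,27,29,31): 1⊕1⊕1⊕1⊕1⊕1⊕0⊕0⊕0⊕1⊕0⊕0⊕1⊕1⊕0⊕0 = 1
s2 (pos 2,3,6,7,10,11,14,15,18,19,22,23,26,27,30,31): 1⊕1⊕1⊕1⊕0⊕1⊕0⊕0⊕0⊕1⊕0⊕0⊕0⊕1⊕1⊕0 = 0
s4 (pos 4,5,6,7,12,13,14,15,20,21,22,23,28,29,30,31): 1⊕1⊕1⊕1⊕0⊕0⊕0⊕0⊕0⊕0⊕0⊕0⊕1⊕0⊕1⊕0 = 0
s8 (pos 8,9,10,11,12,13,14,15,24,25,26,27,28,29,30,31): 1⊕1⊕0⊕1⊕0⊕0⊕0⊕0⊕1⊕1⊕0⊕1⊕1⊕0⊕1⊕0 = 0
s16 (pos 16,17,18,19,20,21,22,23,24,25,26,27,28,29,30,31): 0⊕0⊕0⊕1⊕0⊕0⊕0⊕0⊕1⊕1⊕0⊕1⊕1⊕0⊕1⊕0 = 0
Syndrome s16…s1 = 00001 → error at position 1.
Flip position 1: 1111111110100000001000011011010 → 0111111110100000001000011011010
Read data bits from positions 3,5,6,7,9,10,11,12,13,14,15,17,18,19,20,21,22,23,24,25,26,27,28,29,30,31: 11111010000001000011011010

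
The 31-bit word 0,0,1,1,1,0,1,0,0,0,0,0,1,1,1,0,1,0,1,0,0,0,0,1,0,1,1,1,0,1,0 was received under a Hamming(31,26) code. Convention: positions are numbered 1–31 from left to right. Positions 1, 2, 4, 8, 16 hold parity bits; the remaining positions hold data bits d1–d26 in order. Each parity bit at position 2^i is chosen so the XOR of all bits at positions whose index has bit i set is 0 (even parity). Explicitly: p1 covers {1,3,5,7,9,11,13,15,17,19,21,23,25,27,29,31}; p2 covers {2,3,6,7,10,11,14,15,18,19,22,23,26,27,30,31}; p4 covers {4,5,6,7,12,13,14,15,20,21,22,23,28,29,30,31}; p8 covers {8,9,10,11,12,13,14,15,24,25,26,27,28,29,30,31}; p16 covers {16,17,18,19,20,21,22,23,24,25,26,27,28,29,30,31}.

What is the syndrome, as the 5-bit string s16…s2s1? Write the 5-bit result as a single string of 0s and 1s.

s1 (pos 1,3,5,7,9,11,13,15,17,19,21,23,25,27,29,31): 0⊕1⊕1⊕1⊕0⊕0⊕1⊕1⊕1⊕1⊕0⊕0⊕0⊕1⊕0⊕0 = 0
s2 (pos 2,3,6,7,10,11,14,15,18,19,22,23,26,27,30,31): 0⊕1⊕0⊕1⊕0⊕0⊕1⊕1⊕0⊕1⊕0⊕0⊕1⊕1⊕1⊕0 = 0
s4 (pos 4,5,6,7,12,13,14,15,20,21,22,23,28,29,30,31): 1⊕1⊕0⊕1⊕0⊕1⊕1⊕1⊕0⊕0⊕0⊕0⊕1⊕0⊕1⊕0 = 0
s8 (pos 8,9,10,11,12,13,14,15,24,25,26,27,28,29,30,31): 0⊕0⊕0⊕0⊕0⊕1⊕1⊕1⊕1⊕0⊕1⊕1⊕1⊕0⊕1⊕0 = 0
s16 (pos 16,17,18,19,20,21,22,23,24,25,26,27,28,29,30,31): 0⊕1⊕0⊕1⊕0⊕0⊕0⊕0⊕1⊕0⊕1⊕1⊕1⊕0⊕1⊕0 = 1
Syndrome s16…s1 = 10000 → error at position 16.

10000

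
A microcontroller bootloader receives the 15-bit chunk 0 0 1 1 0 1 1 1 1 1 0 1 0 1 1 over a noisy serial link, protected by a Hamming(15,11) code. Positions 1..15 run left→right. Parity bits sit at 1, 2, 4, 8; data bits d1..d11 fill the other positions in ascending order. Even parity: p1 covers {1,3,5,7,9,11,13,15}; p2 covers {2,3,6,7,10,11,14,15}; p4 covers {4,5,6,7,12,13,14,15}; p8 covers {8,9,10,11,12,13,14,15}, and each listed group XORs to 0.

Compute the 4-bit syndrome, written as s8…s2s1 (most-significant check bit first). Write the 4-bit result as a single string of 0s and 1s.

s1 (pos 1,3,5,7,9,11,13,15): 0⊕1⊕0⊕1⊕1⊕0⊕0⊕1 = 0
s2 (pos 2,3,6,7,10,11,14,15): 0⊕1⊕1⊕1⊕1⊕0⊕1⊕1 = 0
s4 (pos 4,5,6,7,12,13,14,15): 1⊕0⊕1⊕1⊕1⊕0⊕1⊕1 = 0
s8 (pos 8,9,10,11,12,13,14,15): 1⊕1⊕1⊕0⊕1⊕0⊕1⊕1 = 0
Syndrome s8…s1 = 0000 → no error.

0000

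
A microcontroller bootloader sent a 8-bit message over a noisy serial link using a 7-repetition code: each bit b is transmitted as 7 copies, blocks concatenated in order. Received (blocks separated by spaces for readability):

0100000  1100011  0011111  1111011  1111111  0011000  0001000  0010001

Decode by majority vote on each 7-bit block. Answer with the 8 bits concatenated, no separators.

01111000

Block 1 (0100000): 1 one → 0
Block 2 (1100011): 4 ones → 1
Block 3 (0011111): 5 ones → 1
Block 4 (1111011): 6 ones → 1
Block 5 (1111111): 7 ones → 1
Block 6 (0011000): 2 ones → 0
Block 7 (0001000): 1 one → 0
Block 8 (0010001): 2 ones → 0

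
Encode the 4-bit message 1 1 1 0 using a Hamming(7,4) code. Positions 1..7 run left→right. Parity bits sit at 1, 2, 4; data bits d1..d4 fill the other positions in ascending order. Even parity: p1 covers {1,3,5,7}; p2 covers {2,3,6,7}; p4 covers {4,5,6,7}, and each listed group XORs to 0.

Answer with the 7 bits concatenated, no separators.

Place data at non-parity positions: p1 p2 1 p4 1 1 0
p1 (pos 1,3,5,7): XOR of data positions = 1⊕1⊕0 = 0
p2 (pos 2,3,6,7): XOR of data positions = 1⊕1⊕0 = 0
p4 (pos 4,5,6,7): XOR of data positions = 1⊕1⊕0 = 0
Codeword: 0010110

0010110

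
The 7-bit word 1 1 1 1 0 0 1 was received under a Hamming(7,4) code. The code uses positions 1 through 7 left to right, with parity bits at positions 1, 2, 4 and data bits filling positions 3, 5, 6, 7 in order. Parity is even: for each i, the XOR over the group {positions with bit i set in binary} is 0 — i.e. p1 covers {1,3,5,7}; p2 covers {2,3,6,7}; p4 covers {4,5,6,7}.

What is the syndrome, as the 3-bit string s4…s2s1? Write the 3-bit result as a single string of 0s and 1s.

011

s1 (pos 1,3,5,7): 1⊕1⊕0⊕1 = 1
s2 (pos 2,3,6,7): 1⊕1⊕0⊕1 = 1
s4 (pos 4,5,6,7): 1⊕0⊕0⊕1 = 0
Syndrome s4…s1 = 011 → error at position 3.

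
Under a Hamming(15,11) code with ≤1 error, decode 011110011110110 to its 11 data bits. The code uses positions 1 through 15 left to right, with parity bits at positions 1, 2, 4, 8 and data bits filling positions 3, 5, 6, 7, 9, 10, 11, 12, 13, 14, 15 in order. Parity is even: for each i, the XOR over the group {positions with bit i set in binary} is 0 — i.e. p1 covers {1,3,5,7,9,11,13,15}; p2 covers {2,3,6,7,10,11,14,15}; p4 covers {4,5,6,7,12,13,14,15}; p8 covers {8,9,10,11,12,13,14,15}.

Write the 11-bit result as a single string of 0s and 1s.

01001110110

s1 (pos 1,3,5,7,9,11,13,15): 0⊕1⊕1⊕0⊕1⊕1⊕1⊕0 = 1
s2 (pos 2,3,6,7,10,11,14,15): 1⊕1⊕0⊕0⊕1⊕1⊕1⊕0 = 1
s4 (pos 4,5,6,7,12,13,14,15): 1⊕1⊕0⊕0⊕0⊕1⊕1⊕0 = 0
s8 (pos 8,9,10,11,12,13,14,15): 1⊕1⊕1⊕1⊕0⊕1⊕1⊕0 = 0
Syndrome s8…s1 = 0011 → error at position 3.
Flip position 3: 011110011110110 → 010110011110110
Read data bits from positions 3,5,6,7,9,10,11,12,13,14,15: 01001110110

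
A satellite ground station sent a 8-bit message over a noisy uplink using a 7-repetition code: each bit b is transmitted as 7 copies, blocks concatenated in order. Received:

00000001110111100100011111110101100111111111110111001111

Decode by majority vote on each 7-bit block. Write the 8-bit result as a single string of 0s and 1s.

Block 1 (0000000): 0 ones → 0
Block 2 (1110111): 6 ones → 1
Block 3 (1001000): 2 ones → 0
Block 4 (1111111): 7 ones → 1
Block 5 (0101100): 3 ones → 0
Block 6 (1111111): 7 ones → 1
Block 7 (1111011): 6 ones → 1
Block 8 (1001111): 5 ones → 1

01010111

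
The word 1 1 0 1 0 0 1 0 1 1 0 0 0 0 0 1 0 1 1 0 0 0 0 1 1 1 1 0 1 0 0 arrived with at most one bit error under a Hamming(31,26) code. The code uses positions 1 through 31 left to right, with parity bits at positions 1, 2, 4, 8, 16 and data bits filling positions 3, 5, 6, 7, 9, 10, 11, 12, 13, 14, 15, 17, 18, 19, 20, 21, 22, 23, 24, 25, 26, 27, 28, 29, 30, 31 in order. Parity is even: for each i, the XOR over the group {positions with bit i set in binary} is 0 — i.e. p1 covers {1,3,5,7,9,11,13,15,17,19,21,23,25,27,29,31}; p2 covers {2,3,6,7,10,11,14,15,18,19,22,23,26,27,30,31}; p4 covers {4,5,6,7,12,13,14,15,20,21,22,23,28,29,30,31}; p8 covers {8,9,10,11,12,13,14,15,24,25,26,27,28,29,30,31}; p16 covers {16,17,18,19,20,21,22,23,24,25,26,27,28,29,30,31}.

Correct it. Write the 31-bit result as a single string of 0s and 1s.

s1 (pos 1,3,5,7,9,11,13,15,17,19,21,23,25,27,29,31): 1⊕0⊕0⊕1⊕1⊕0⊕0⊕0⊕0⊕1⊕0⊕0⊕1⊕1⊕1⊕0 = 1
s2 (pos 2,3,6,7,10,11,14,15,18,19,22,23,26,27,30,31): 1⊕0⊕0⊕1⊕1⊕0⊕0⊕0⊕1⊕1⊕0⊕0⊕1⊕1⊕0⊕0 = 1
s4 (pos 4,5,6,7,12,13,14,15,20,21,22,23,28,29,30,31): 1⊕0⊕0⊕1⊕0⊕0⊕0⊕0⊕0⊕0⊕0⊕0⊕0⊕1⊕0⊕0 = 1
s8 (pos 8,9,10,11,12,13,14,15,24,25,26,27,28,29,30,31): 0⊕1⊕1⊕0⊕0⊕0⊕0⊕0⊕1⊕1⊕1⊕1⊕0⊕1⊕0⊕0 = 1
s16 (pos 16,17,18,19,20,21,22,23,24,25,26,27,28,29,30,31): 1⊕0⊕1⊕1⊕0⊕0⊕0⊕0⊕1⊕1⊕1⊕1⊕0⊕1⊕0⊕0 = 0
Syndrome s16…s1 = 01111 → error at position 15.
Flip position 15: 1101001011000001011000011110100 → 1101001011000011011000011110100

1101001011000011011000011110100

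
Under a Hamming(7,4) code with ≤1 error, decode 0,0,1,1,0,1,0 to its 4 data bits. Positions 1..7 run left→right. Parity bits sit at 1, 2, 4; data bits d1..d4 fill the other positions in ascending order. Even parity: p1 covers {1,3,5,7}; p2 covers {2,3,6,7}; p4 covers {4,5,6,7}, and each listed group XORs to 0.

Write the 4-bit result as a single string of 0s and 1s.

1010

s1 (pos 1,3,5,7): 0⊕1⊕0⊕0 = 1
s2 (pos 2,3,6,7): 0⊕1⊕1⊕0 = 0
s4 (pos 4,5,6,7): 1⊕0⊕1⊕0 = 0
Syndrome s4…s1 = 001 → error at position 1.
Flip position 1: 0011010 → 1011010
Read data bits from positions 3,5,6,7: 1010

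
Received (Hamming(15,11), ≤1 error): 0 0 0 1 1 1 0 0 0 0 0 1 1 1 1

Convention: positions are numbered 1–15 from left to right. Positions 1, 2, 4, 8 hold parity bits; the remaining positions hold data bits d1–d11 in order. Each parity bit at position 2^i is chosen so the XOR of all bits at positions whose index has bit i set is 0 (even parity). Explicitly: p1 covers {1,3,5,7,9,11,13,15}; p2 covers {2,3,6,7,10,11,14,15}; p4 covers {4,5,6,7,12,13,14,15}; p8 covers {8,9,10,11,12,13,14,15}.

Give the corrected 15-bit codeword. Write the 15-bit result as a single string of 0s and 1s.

s1 (pos 1,3,5,7,9,11,13,15): 0⊕0⊕1⊕0⊕0⊕0⊕1⊕1 = 1
s2 (pos 2,3,6,7,10,11,14,15): 0⊕0⊕1⊕0⊕0⊕0⊕1⊕1 = 1
s4 (pos 4,5,6,7,12,13,14,15): 1⊕1⊕1⊕0⊕1⊕1⊕1⊕1 = 1
s8 (pos 8,9,10,11,12,13,14,15): 0⊕0⊕0⊕0⊕1⊕1⊕1⊕1 = 0
Syndrome s8…s1 = 0111 → error at position 7.
Flip position 7: 000111000001111 → 000111100001111

000111100001111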